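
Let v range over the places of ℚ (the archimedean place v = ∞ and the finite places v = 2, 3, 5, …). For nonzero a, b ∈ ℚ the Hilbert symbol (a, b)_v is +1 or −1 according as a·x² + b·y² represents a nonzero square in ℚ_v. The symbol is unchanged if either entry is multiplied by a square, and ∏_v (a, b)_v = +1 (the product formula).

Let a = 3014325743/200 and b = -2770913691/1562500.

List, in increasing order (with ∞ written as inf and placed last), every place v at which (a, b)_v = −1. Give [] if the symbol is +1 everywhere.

Mod squares: a ≡ 294814, b ≡ -51. Check v ∈ {∞, 2, 3, 5, 7, 11, 13, 17, 23, 29}.
v=17: a=17^1·(≡9), b=17^1·(≡7) mod 17; (9|17)=+1, (7|17)=-1; (−1)^{1·1·8}·(+1)^1·(-1)^1 = -1.
v=∞: 294814 > 0 and -51 < 0  ⇒  (a,b)_∞ = +1.
v=2: v_2(a)=-3, v_2(b)=-2; units ≡ 7, 5 (mod 8); ε·ε+αω+βω = 1·0+-3·1+-2·0 ≡ 1  ⇒  (a,b)_2 = -1.
v=23: a=23^1·(≡22), b=23^0·(≡6) mod 23; (22|23)=-1, (6|23)=+1; (−1)^{1·0·11}·(-1)^0·(+1)^1 = +1.
v=7: a=7^0·(≡4), b=7^2·(≡5) mod 7; (4|7)=+1, (5|7)=-1; (−1)^{0·2·3}·(+1)^2·(-1)^0 = +1.
v=5: a=5^-2·(≡1), b=5^-8·(≡1) mod 5; (1|5)=+1, (1|5)=+1; (−1)^{-2·-8·2}·(+1)^-8·(+1)^-2 = +1.
v=29: a=29^1·(≡28), b=29^0·(≡13) mod 29; (28|29)=+1, (13|29)=+1; (−1)^{1·0·14}·(+1)^0·(+1)^1 = +1.
v=13: a=13^3·(≡5), b=13^2·(≡3) mod 13; (5|13)=-1, (3|13)=+1; (−1)^{3·2·6}·(-1)^2·(+1)^3 = +1.
v=11: a=11^2·(≡3), b=11^0·(≡3) mod 11; (3|11)=+1, (3|11)=+1; (−1)^{2·0·5}·(+1)^0·(+1)^2 = +1.
v=3: a=3^0·(≡1), b=3^9·(≡1) mod 3; (1|3)=+1, (1|3)=+1; (−1)^{0·9·1}·(+1)^9·(+1)^0 = +1.
(294814, -51 / ℚ) ramifies at {2, 17}: a division algebra.

[2, 17]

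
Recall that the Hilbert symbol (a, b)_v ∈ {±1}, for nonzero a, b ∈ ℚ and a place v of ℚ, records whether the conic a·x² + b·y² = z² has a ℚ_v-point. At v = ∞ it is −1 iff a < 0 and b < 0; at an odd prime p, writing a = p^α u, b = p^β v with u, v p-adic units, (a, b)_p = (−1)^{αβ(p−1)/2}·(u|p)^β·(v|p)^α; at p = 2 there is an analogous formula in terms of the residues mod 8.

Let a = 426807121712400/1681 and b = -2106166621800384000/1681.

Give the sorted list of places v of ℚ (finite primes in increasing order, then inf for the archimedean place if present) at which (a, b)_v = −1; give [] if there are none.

[11, 13, 23, 29]

Mod squares: a ≡ 6409, b ≡ -48644310. Check v ∈ {∞, 2, 3, 5, 11, 13, 17, 23, 29, 41}.
v=29: a=29^1·(≡26), b=29^1·(≡25) mod 29; (26|29)=-1, (25|29)=+1; (−1)^{1·1·14}·(-1)^1·(+1)^1 = -1.
v=17: a=17^3·(≡7), b=17^5·(≡7) mod 17; (7|17)=-1, (7|17)=-1; (−1)^{3·5·8}·(-1)^5·(-1)^3 = +1.
v=2: v_2(a)=4, v_2(b)=9; units ≡ 1, 5 (mod 8); ε·ε+αω+βω = 0·0+4·1+9·0 ≡ 0  ⇒  (a,b)_2 = +1.
v=3: a=3^2·(≡1), b=3^5·(≡2) mod 3; (1|3)=+1, (2|3)=-1; (−1)^{2·5·1}·(+1)^5·(-1)^2 = +1.
v=∞: 6409 > 0 and -48644310 < 0  ⇒  (a,b)_∞ = +1.
v=13: a=13^1·(≡1), b=13^1·(≡11) mod 13; (1|13)=+1, (11|13)=-1; (−1)^{1·1·6}·(+1)^1·(-1)^1 = -1.
v=41: a=41^-2·(≡17), b=41^-2·(≡15) mod 41; (17|41)=-1, (15|41)=-1; (−1)^{-2·-2·20}·(-1)^-2·(-1)^-2 = +1.
v=11: a=11^2·(≡7), b=11^1·(≡8) mod 11; (7|11)=-1, (8|11)=-1; (−1)^{2·1·5}·(-1)^1·(-1)^2 = -1.
v=23: a=23^2·(≡5), b=23^1·(≡9) mod 23; (5|23)=-1, (9|23)=+1; (−1)^{2·1·11}·(-1)^1·(+1)^2 = -1.
v=5: a=5^2·(≡1), b=5^3·(≡3) mod 5; (1|5)=+1, (3|5)=-1; (−1)^{2·3·2}·(+1)^3·(-1)^2 = +1.
(6409, -48644310 / ℚ) ramifies at {11, 13, 23, 29}: a division algebra.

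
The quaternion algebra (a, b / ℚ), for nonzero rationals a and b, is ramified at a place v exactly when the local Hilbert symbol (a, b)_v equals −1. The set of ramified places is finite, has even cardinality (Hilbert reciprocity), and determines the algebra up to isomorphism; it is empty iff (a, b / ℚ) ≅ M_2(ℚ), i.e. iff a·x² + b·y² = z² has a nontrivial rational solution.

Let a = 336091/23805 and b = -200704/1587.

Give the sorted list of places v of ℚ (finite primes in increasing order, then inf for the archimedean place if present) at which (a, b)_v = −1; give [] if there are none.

(a, b) ≡ (95, -3) mod (ℚ^×)²; places V = {2, 3, 5, 7, 19, 23, ∞}.
(a,b)_2: α=0, β=12; u≡7, v≡5 (mod 8); ε(u)ε(v)=1·0, αω(v)=0·1, βω(u)=12·0; sum ≡ 0  ⇒  +1.
(a,b)_23: α=-2, u≡8; β=-2, v≡21 (mod 23); (8|23)=+1, (21|23)=-1; sign (−1)^0·+1^-2·-1^-2 = +1.
(a,b)_3: α=-2, u≡2; β=-1, v≡2 (mod 3); (2|3)=-1, (2|3)=-1; sign (−1)^0·-1^-1·-1^-2 = -1.
(a,b)_19: α=3, u≡4; β=0, v≡5 (mod 19); (4|19)=+1, (5|19)=+1; sign (−1)^0·+1^0·+1^3 = +1.
(a,b)_∞: sgn(95)=+, sgn(-3)=−, so +1.
(a,b)_5: α=-1, u≡1; β=0, v≡3 (mod 5); (1|5)=+1, (3|5)=-1; sign (−1)^0·+1^0·-1^-1 = -1.
(a,b)_7: α=2, u≡4; β=2, v≡4 (mod 7); (4|7)=+1, (4|7)=+1; sign (−1)^0·+1^2·+1^2 = +1.
|Ram(95, -3)| = 2, even; anisotropic at {3, 5}.

[3, 5]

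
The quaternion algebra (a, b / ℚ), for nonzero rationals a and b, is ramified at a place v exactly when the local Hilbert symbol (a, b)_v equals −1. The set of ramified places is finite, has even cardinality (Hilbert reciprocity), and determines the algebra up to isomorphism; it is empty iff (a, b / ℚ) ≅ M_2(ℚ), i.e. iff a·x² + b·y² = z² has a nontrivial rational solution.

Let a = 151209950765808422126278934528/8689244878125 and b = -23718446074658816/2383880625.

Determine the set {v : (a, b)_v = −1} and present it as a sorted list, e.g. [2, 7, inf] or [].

Mod squares: a ≡ 190, b ≡ -779246. Check v ∈ {∞, 2, 3, 5, 7, 13, 17, 19, 29, 31, 41, 43, 47}.
v=13: a=13^2·(≡5), b=13^1·(≡9) mod 13; (5|13)=-1, (9|13)=+1; (−1)^{2·1·6}·(-1)^1·(+1)^2 = -1.
v=43: a=43^2·(≡28), b=43^1·(≡11) mod 43; (28|43)=-1, (11|43)=+1; (−1)^{2·1·21}·(-1)^1·(+1)^2 = -1.
v=17: a=17^2·(≡6), b=17^1·(≡12) mod 17; (6|17)=-1, (12|17)=-1; (−1)^{2·1·8}·(-1)^1·(-1)^2 = -1.
v=3: a=3^-10·(≡1), b=3^-4·(≡1) mod 3; (1|3)=+1, (1|3)=+1; (−1)^{-10·-4·1}·(+1)^-4·(+1)^-10 = +1.
v=∞: 190 > 0 and -779246 < 0  ⇒  (a,b)_∞ = +1.
v=29: a=29^4·(≡25), b=29^2·(≡16) mod 29; (25|29)=+1, (16|29)=+1; (−1)^{4·2·14}·(+1)^2·(+1)^4 = +1.
v=31: a=31^-2·(≡4), b=31^-2·(≡28) mod 31; (4|31)=+1, (28|31)=+1; (−1)^{-2·-2·15}·(+1)^-2·(+1)^-2 = +1.
v=47: a=47^2·(≡12), b=47^2·(≡34) mod 47; (12|47)=+1, (34|47)=+1; (−1)^{2·2·23}·(+1)^2·(+1)^2 = +1.
v=5: a=5^-5·(≡3), b=5^-4·(≡1) mod 5; (3|5)=-1, (1|5)=+1; (−1)^{-5·-4·2}·(-1)^-4·(+1)^-5 = +1.
v=7: a=7^-2·(≡1), b=7^-2·(≡1) mod 7; (1|7)=+1, (1|7)=+1; (−1)^{-2·-2·3}·(+1)^-2·(+1)^-2 = +1.
v=2: v_2(a)=25, v_2(b)=15; units ≡ 7, 1 (mod 8); ε·ε+αω+βω = 1·0+25·0+15·0 ≡ 0  ⇒  (a,b)_2 = +1.
v=19: a=19^1·(≡10), b=19^0·(≡6) mod 19; (10|19)=-1, (6|19)=+1; (−1)^{1·0·9}·(-1)^0·(+1)^1 = +1.
v=41: a=41^2·(≡38), b=41^1·(≡20) mod 41; (38|41)=-1, (20|41)=+1; (−1)^{2·1·20}·(-1)^1·(+1)^2 = -1.
Ram(190, -779246) = {13, 17, 41, 43}; no ℚ_13-point on the conic.

[13, 17, 41, 43]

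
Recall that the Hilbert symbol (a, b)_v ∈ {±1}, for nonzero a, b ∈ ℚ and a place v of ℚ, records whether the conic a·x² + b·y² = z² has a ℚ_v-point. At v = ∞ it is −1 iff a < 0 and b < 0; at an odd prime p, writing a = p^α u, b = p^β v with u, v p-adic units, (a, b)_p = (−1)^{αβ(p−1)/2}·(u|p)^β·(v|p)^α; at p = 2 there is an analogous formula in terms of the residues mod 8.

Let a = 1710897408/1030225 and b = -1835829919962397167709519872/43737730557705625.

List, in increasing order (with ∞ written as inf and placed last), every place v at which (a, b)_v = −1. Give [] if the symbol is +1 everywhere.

[17, 23, 31, 41]

Mod squares: a ≡ 17, b ≡ -23357167. Check v ∈ {∞, 2, 3, 5, 7, 11, 17, 19, 23, 29, 31, 41, 47}.
v=2: v_2(a)=8, v_2(b)=16; units ≡ 1, 1 (mod 8); ε·ε+αω+βω = 0·0+8·0+16·0 ≡ 0  ⇒  (a,b)_2 = +1.
v=31: a=31^0·(≡15), b=31^1·(≡3) mod 31; (15|31)=-1, (3|31)=-1; (−1)^{0·1·15}·(-1)^1·(-1)^0 = -1.
v=∞: 17 > 0 and -23357167 < 0  ⇒  (a,b)_∞ = +1.
v=47: a=47^0·(≡36), b=47^1·(≡18) mod 47; (36|47)=+1, (18|47)=+1; (−1)^{0·1·23}·(+1)^1·(+1)^0 = +1.
v=5: a=5^-2·(≡2), b=5^-4·(≡2) mod 5; (2|5)=-1, (2|5)=-1; (−1)^{-2·-4·2}·(-1)^-4·(-1)^-2 = +1.
v=29: a=29^-2·(≡18), b=29^-6·(≡5) mod 29; (18|29)=-1, (5|29)=+1; (−1)^{-2·-6·14}·(-1)^-6·(+1)^-2 = +1.
v=19: a=19^2·(≡9), b=19^6·(≡15) mod 19; (9|19)=+1, (15|19)=-1; (−1)^{2·6·9}·(+1)^6·(-1)^2 = +1.
v=7: a=7^-2·(≡6), b=7^-6·(≡3) mod 7; (6|7)=-1, (3|7)=-1; (−1)^{-2·-6·3}·(-1)^-6·(-1)^-2 = +1.
v=3: a=3^2·(≡2), b=3^6·(≡2) mod 3; (2|3)=-1, (2|3)=-1; (−1)^{2·6·1}·(-1)^6·(-1)^2 = +1.
v=23: a=23^0·(≡20), b=23^1·(≡3) mod 23; (20|23)=-1, (3|23)=+1; (−1)^{0·1·11}·(-1)^1·(+1)^0 = -1.
v=11: a=11^2·(≡8), b=11^2·(≡2) mod 11; (8|11)=-1, (2|11)=-1; (−1)^{2·2·5}·(-1)^2·(-1)^2 = +1.
v=17: a=17^1·(≡9), b=17^3·(≡10) mod 17; (9|17)=+1, (10|17)=-1; (−1)^{1·3·8}·(+1)^3·(-1)^1 = -1.
v=41: a=41^0·(≡7), b=41^1·(≡2) mod 41; (7|41)=-1, (2|41)=+1; (−1)^{0·1·20}·(-1)^1·(+1)^0 = -1.
|Ram(17, -23357167)| = 4, even; anisotropic at {17, 23, 31, 41}.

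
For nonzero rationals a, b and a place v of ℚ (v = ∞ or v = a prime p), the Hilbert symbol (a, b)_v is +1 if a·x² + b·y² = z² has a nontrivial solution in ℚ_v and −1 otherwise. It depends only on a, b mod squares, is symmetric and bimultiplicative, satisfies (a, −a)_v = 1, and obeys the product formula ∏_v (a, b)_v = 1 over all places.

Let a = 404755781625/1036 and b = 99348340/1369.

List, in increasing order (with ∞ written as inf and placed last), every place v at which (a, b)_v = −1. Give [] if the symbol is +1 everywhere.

[13, 19]

Mod squares: a ≡ 16313115, b ≡ 146965. Check v ∈ {∞, 2, 3, 5, 7, 13, 17, 19, 37}.
v=∞: 16313115 > 0 and 146965 > 0  ⇒  (a,b)_∞ = +1.
v=2: v_2(a)=-2, v_2(b)=2; units ≡ 3, 5 (mod 8); ε·ε+αω+βω = 1·0+-2·1+2·1 ≡ 0  ⇒  (a,b)_2 = +1.
v=5: a=5^3·(≡3), b=5^1·(≡2) mod 5; (3|5)=-1, (2|5)=-1; (−1)^{3·1·2}·(-1)^1·(-1)^3 = +1.
v=19: a=19^1·(≡12), b=19^1·(≡3) mod 19; (12|19)=-1, (3|19)=-1; (−1)^{1·1·9}·(-1)^1·(-1)^1 = -1.
v=37: a=37^-1·(≡11), b=37^-2·(≡10) mod 37; (11|37)=+1, (10|37)=+1; (−1)^{-1·-2·18}·(+1)^-2·(+1)^-1 = +1.
v=3: a=3^3·(≡1), b=3^0·(≡1) mod 3; (1|3)=+1, (1|3)=+1; (−1)^{3·0·1}·(+1)^0·(+1)^3 = +1.
v=7: a=7^-1·(≡6), b=7^1·(≡2) mod 7; (6|7)=-1, (2|7)=+1; (−1)^{-1·1·3}·(-1)^1·(+1)^-1 = +1.
v=13: a=13^5·(≡4), b=13^3·(≡8) mod 13; (4|13)=+1, (8|13)=-1; (−1)^{5·3·6}·(+1)^3·(-1)^5 = -1.
v=17: a=17^1·(≡4), b=17^1·(≡13) mod 17; (4|17)=+1, (13|17)=+1; (−1)^{1·1·8}·(+1)^1·(+1)^1 = +1.
Ram(16313115, 146965) = {13, 19}; no ℚ_13-point on the conic.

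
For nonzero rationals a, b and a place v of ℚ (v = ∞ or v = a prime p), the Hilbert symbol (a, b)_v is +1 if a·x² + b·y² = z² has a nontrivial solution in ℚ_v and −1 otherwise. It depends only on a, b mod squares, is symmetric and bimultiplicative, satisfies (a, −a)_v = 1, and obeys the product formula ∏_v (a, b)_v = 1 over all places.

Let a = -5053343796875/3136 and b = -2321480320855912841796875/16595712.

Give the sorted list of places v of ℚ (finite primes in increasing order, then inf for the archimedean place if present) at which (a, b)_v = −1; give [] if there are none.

Mod squares: a ≡ -2672843, b ≡ -33. Check v ∈ {∞, 2, 3, 5, 7, 11, 29, 37, 47, 53}.
v=29: a=29^1·(≡23), b=29^2·(≡13) mod 29; (23|29)=+1, (13|29)=+1; (−1)^{1·2·14}·(+1)^2·(+1)^1 = +1.
v=53: a=53^1·(≡25), b=53^2·(≡32) mod 53; (25|53)=+1, (32|53)=-1; (−1)^{1·2·26}·(+1)^2·(-1)^1 = -1.
v=37: a=37^1·(≡23), b=37^2·(≡9) mod 37; (23|37)=-1, (9|37)=+1; (−1)^{1·2·18}·(-1)^2·(+1)^1 = +1.
v=7: a=7^-2·(≡4), b=7^-4·(≡1) mod 7; (4|7)=+1, (1|7)=+1; (−1)^{-2·-4·3}·(+1)^-4·(+1)^-2 = +1.
v=11: a=11^2·(≡4), b=11^3·(≡6) mod 11; (4|11)=+1, (6|11)=-1; (−1)^{2·3·5}·(+1)^3·(-1)^2 = +1.
v=∞: -2672843 < 0 and -33 < 0  ⇒  (a,b)_∞ = -1.
v=2: v_2(a)=-6, v_2(b)=-8; units ≡ 5, 7 (mod 8); ε·ε+αω+βω = 0·1+-6·0+-8·1 ≡ 0  ⇒  (a,b)_2 = +1.
v=3: a=3^0·(≡1), b=3^-3·(≡1) mod 3; (1|3)=+1, (1|3)=+1; (−1)^{0·-3·1}·(+1)^-3·(+1)^0 = +1.
v=47: a=47^1·(≡7), b=47^2·(≡1) mod 47; (7|47)=+1, (1|47)=+1; (−1)^{1·2·23}·(+1)^2·(+1)^1 = +1.
v=5: a=5^6·(≡2), b=5^12·(≡3) mod 5; (2|5)=-1, (3|5)=-1; (−1)^{6·12·2}·(-1)^12·(-1)^6 = +1.
Ram(-2672843, -33) = {53, ∞}; no ℚ_53-point on the conic.

[53, inf]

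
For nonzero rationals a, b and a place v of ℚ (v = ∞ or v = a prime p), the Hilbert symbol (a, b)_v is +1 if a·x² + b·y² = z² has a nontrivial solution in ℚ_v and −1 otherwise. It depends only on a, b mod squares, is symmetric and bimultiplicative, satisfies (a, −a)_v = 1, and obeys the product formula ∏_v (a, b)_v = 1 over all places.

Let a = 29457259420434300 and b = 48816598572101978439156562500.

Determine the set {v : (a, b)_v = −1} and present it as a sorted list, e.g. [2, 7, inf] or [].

[5, 23]

Mod squares: a ≡ 247, b ≡ 37145. Check v ∈ {∞, 2, 3, 5, 7, 13, 17, 19, 23}.
v=19: a=19^3·(≡13), b=19^5·(≡6) mod 19; (13|19)=-1, (6|19)=+1; (−1)^{3·5·9}·(-1)^5·(+1)^3 = +1.
v=23: a=23^2·(≡22), b=23^3·(≡19) mod 23; (22|23)=-1, (19|23)=-1; (−1)^{2·3·11}·(-1)^3·(-1)^2 = -1.
v=17: a=17^2·(≡1), b=17^5·(≡16) mod 17; (1|17)=+1, (16|17)=+1; (−1)^{2·5·8}·(+1)^5·(+1)^2 = +1.
v=∞: 247 > 0 and 37145 > 0  ⇒  (a,b)_∞ = +1.
v=5: a=5^2·(≡2), b=5^7·(≡4) mod 5; (2|5)=-1, (4|5)=+1; (−1)^{2·7·2}·(-1)^7·(+1)^2 = -1.
v=13: a=13^1·(≡8), b=13^2·(≡4) mod 13; (8|13)=-1, (4|13)=+1; (−1)^{1·2·6}·(-1)^2·(+1)^1 = +1.
v=3: a=3^2·(≡1), b=3^2·(≡2) mod 3; (1|3)=+1, (2|3)=-1; (−1)^{2·2·1}·(+1)^2·(-1)^2 = +1.
v=2: v_2(a)=2, v_2(b)=2; units ≡ 7, 1 (mod 8); ε·ε+αω+βω = 1·0+2·0+2·0 ≡ 0  ⇒  (a,b)_2 = +1.
v=7: a=7^4·(≡4), b=7^4·(≡5) mod 7; (4|7)=+1, (5|7)=-1; (−1)^{4·4·3}·(+1)^4·(-1)^4 = +1.
Ram(247, 37145) = {5, 23}; no ℚ_5-point on the conic.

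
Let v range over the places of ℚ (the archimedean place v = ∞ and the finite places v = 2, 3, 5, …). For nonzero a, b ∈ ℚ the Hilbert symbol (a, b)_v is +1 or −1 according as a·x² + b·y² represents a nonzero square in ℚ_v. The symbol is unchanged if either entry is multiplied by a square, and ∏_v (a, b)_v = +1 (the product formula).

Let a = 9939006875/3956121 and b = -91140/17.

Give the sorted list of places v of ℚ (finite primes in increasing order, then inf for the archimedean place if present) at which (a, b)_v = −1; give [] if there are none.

[2, 3, 29, 31]

(a, b) ≡ (899, -7905) mod (ℚ^×)²; places V = {2, 3, 5, 7, 13, 17, 19, 29, 31, ∞}.
(a,b)_7: α=2, u≡3; β=2, v≡3 (mod 7); (3|7)=-1, (3|7)=-1; sign (−1)^0·-1^2·-1^2 = +1.
(a,b)_∞: sgn(899)=+, sgn(-7905)=−, so +1.
(a,b)_19: α=2, u≡9; β=0, v≡8 (mod 19); (9|19)=+1, (8|19)=-1; sign (−1)^0·+1^0·-1^2 = +1.
(a,b)_5: α=4, u≡1; β=1, v≡1 (mod 5); (1|5)=+1, (1|5)=+1; sign (−1)^0·+1^1·+1^4 = +1.
(a,b)_13: α=-2, u≡2; β=0, v≡4 (mod 13); (2|13)=-1, (4|13)=+1; sign (−1)^0·-1^0·+1^-2 = +1.
(a,b)_17: α=-2, u≡1; β=-1, v≡14 (mod 17); (1|17)=+1, (14|17)=-1; sign (−1)^0·+1^-1·-1^-2 = +1.
(a,b)_31: α=1, u≡11; β=1, v≡24 (mod 31); (11|31)=-1, (24|31)=-1; sign (−1)^1·-1^1·-1^1 = -1.
(a,b)_2: α=0, β=2; u≡3, v≡7 (mod 8); ε(u)ε(v)=1·1, αω(v)=0·0, βω(u)=2·1; sum ≡ 1  ⇒  -1.
(a,b)_29: α=1, u≡3; β=0, v≡26 (mod 29); (3|29)=-1, (26|29)=-1; sign (−1)^0·-1^0·-1^1 = -1.
(a,b)_3: α=-4, u≡2; β=1, v≡2 (mod 3); (2|3)=-1, (2|3)=-1; sign (−1)^0·-1^1·-1^-4 = -1.
Ram(899, -7905) = {2, 3, 29, 31}; no ℚ_2-point on the conic.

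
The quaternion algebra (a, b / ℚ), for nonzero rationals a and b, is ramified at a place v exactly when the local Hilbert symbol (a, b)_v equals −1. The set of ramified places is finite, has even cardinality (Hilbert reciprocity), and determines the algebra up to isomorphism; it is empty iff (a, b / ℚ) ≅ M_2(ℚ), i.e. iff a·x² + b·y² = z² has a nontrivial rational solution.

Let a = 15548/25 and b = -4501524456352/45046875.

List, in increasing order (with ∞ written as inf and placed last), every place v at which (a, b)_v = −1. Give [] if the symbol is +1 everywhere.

(a, b) ≡ (23, -25806) mod (ℚ^×)²; places V = {2, 3, 5, 7, 11, 13, 17, 19, 23, 31, 43, ∞}.
(a,b)_11: α=0, u≡9; β=1, v≡10 (mod 11); (9|11)=+1, (10|11)=-1; sign (−1)^0·+1^1·-1^0 = +1.
(a,b)_5: α=-2, u≡3; β=-6, v≡1 (mod 5); (3|5)=-1, (1|5)=+1; sign (−1)^0·-1^-6·+1^-2 = +1.
(a,b)_2: α=2, β=5; u≡7, v≡1 (mod 8); ε(u)ε(v)=1·0, αω(v)=2·0, βω(u)=5·0; sum ≡ 0  ⇒  +1.
(a,b)_23: α=1, u≡16; β=1, v≡19 (mod 23); (16|23)=+1, (19|23)=-1; sign (−1)^1·+1^1·-1^1 = +1.
(a,b)_19: α=0, u≡1; β=2, v≡12 (mod 19); (1|19)=+1, (12|19)=-1; sign (−1)^0·+1^2·-1^0 = +1.
(a,b)_17: α=0, u≡14; β=1, v≡14 (mod 17); (14|17)=-1, (14|17)=-1; sign (−1)^0·-1^1·-1^0 = -1.
(a,b)_31: α=0, u≡23; β=-2, v≡11 (mod 31); (23|31)=-1, (11|31)=-1; sign (−1)^0·-1^-2·-1^0 = +1.
(a,b)_3: α=0, u≡2; β=-1, v≡2 (mod 3); (2|3)=-1, (2|3)=-1; sign (−1)^0·-1^-1·-1^0 = -1.
(a,b)_7: α=0, u≡2; β=2, v≡6 (mod 7); (2|7)=+1, (6|7)=-1; sign (−1)^0·+1^2·-1^0 = +1.
(a,b)_∞: sgn(23)=+, sgn(-25806)=−, so +1.
(a,b)_43: α=0, u≡1; β=2, v≡27 (mod 43); (1|43)=+1, (27|43)=-1; sign (−1)^0·+1^2·-1^0 = +1.
(a,b)_13: α=2, u≡12; β=0, v≡4 (mod 13); (12|13)=+1, (4|13)=+1; sign (−1)^0·+1^0·+1^2 = +1.
(23, -25806 / ℚ) ramifies at {3, 17}: a division algebra.

[3, 17]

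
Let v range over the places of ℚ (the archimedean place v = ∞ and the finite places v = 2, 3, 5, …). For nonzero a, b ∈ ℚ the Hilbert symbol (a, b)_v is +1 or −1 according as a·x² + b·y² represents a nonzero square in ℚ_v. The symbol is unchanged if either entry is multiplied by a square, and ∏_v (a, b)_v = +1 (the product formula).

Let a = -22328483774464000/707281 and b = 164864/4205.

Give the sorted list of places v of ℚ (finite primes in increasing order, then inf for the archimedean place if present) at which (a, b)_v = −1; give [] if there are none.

[5, 7, 23, 31]

Mod squares: a ≡ -8215, b ≡ 805. Check v ∈ {∞, 2, 5, 7, 23, 29, 31, 53}.
v=5: a=5^3·(≡3), b=5^-1·(≡4) mod 5; (3|5)=-1, (4|5)=+1; (−1)^{3·-1·2}·(-1)^-1·(+1)^3 = -1.
v=∞: -8215 < 0 and 805 > 0  ⇒  (a,b)_∞ = +1.
v=31: a=31^1·(≡19), b=31^0·(≡22) mod 31; (19|31)=+1, (22|31)=-1; (−1)^{1·0·15}·(+1)^0·(-1)^1 = -1.
v=23: a=23^2·(≡20), b=23^1·(≡2) mod 23; (20|23)=-1, (2|23)=+1; (−1)^{2·1·11}·(-1)^1·(+1)^2 = -1.
v=53: a=53^1·(≡46), b=53^0·(≡49) mod 53; (46|53)=+1, (49|53)=+1; (−1)^{1·0·26}·(+1)^0·(+1)^1 = +1.
v=2: v_2(a)=22, v_2(b)=10; units ≡ 1, 5 (mod 8); ε·ε+αω+βω = 0·0+22·1+10·0 ≡ 0  ⇒  (a,b)_2 = +1.
v=7: a=7^2·(≡5), b=7^1·(≡5) mod 7; (5|7)=-1, (5|7)=-1; (−1)^{2·1·3}·(-1)^1·(-1)^2 = -1.
v=29: a=29^-4·(≡12), b=29^-2·(≡23) mod 29; (12|29)=-1, (23|29)=+1; (−1)^{-4·-2·14}·(-1)^-2·(+1)^-4 = +1.
Ram(-8215, 805) = {5, 7, 23, 31}; no ℚ_5-point on the conic.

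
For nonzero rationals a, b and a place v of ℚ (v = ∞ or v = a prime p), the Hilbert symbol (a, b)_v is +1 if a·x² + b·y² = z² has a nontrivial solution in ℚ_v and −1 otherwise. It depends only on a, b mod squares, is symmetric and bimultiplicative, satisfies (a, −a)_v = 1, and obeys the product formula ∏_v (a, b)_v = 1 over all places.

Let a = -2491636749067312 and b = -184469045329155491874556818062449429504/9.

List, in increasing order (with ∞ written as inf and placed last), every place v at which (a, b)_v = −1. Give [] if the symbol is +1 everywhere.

[7, inf]

(a, b) ≡ (-159210667, -7428379) mod (ℚ^×)²; places V = {2, 3, 7, 11, 23, 29, 37, 41, 43, 47, ∞}.
(a,b)_29: α=1, u≡4; β=3, v≡4 (mod 29); (4|29)=+1, (4|29)=+1; sign (−1)^0·+1^3·+1^1 = +1.
(a,b)_3: α=0, u≡2; β=-2, v≡2 (mod 3); (2|3)=-1, (2|3)=-1; sign (−1)^0·-1^-2·-1^0 = +1.
(a,b)_37: α=1, u≡19; β=3, v≡20 (mod 37); (19|37)=-1, (20|37)=-1; sign (−1)^0·-1^3·-1^1 = +1.
(a,b)_7: α=1, u≡5; β=3, v≡3 (mod 7); (5|7)=-1, (3|7)=-1; sign (−1)^1·-1^3·-1^1 = -1.
(a,b)_43: α=2, u≡24; β=5, v≡1 (mod 43); (24|43)=+1, (1|43)=+1; sign (−1)^0·+1^5·+1^2 = +1.
(a,b)_∞: sgn(-159210667)=−, sgn(-7428379)=−, so -1.
(a,b)_2: α=4, β=10; u≡5, v≡5 (mod 8); ε(u)ε(v)=0·0, αω(v)=4·1, βω(u)=10·1; sum ≡ 0  ⇒  +1.
(a,b)_41: α=1, u≡32; β=2, v≡36 (mod 41); (32|41)=+1, (36|41)=+1; sign (−1)^0·+1^2·+1^1 = +1.
(a,b)_23: α=2, u≡12; β=5, v≡12 (mod 23); (12|23)=+1, (12|23)=+1; sign (−1)^0·+1^5·+1^2 = +1.
(a,b)_47: α=1, u≡7; β=2, v≡16 (mod 47); (7|47)=+1, (16|47)=+1; sign (−1)^0·+1^2·+1^1 = +1.
(a,b)_11: α=1, u≡9; β=2, v≡5 (mod 11); (9|11)=+1, (5|11)=+1; sign (−1)^0·+1^2·+1^1 = +1.
|Ram(-159210667, -7428379)| = 2, even; anisotropic at {7, ∞}.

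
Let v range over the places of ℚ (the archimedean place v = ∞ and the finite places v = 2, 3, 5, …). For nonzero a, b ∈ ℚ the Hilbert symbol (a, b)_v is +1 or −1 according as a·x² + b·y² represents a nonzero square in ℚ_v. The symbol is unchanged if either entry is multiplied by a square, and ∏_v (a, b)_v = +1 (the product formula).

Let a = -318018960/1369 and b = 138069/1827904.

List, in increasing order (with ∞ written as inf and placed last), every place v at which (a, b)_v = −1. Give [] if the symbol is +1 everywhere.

[19, 41]

Mod squares: a ≡ -27265, b ≡ 29. Check v ∈ {∞, 2, 3, 5, 7, 13, 19, 23, 29, 37, 41}.
v=2: v_2(a)=4, v_2(b)=-6; units ≡ 7, 5 (mod 8); ε·ε+αω+βω = 1·0+4·1+-6·0 ≡ 0  ⇒  (a,b)_2 = +1.
v=37: a=37^-2·(≡36), b=37^0·(≡18) mod 37; (36|37)=+1, (18|37)=-1; (−1)^{-2·0·18}·(+1)^0·(-1)^-2 = +1.
v=41: a=41^1·(≡40), b=41^0·(≡22) mod 41; (40|41)=+1, (22|41)=-1; (−1)^{1·0·20}·(+1)^0·(-1)^1 = -1.
v=5: a=5^1·(≡2), b=5^0·(≡1) mod 5; (2|5)=-1, (1|5)=+1; (−1)^{1·0·2}·(-1)^0·(+1)^1 = +1.
v=∞: -27265 < 0 and 29 > 0  ⇒  (a,b)_∞ = +1.
v=23: a=23^0·(≡9), b=23^2·(≡4) mod 23; (9|23)=+1, (4|23)=+1; (−1)^{0·2·11}·(+1)^2·(+1)^0 = +1.
v=19: a=19^1·(≡1), b=19^0·(≡8) mod 19; (1|19)=+1, (8|19)=-1; (−1)^{1·0·9}·(+1)^0·(-1)^1 = -1.
v=3: a=3^6·(≡2), b=3^2·(≡2) mod 3; (2|3)=-1, (2|3)=-1; (−1)^{6·2·1}·(-1)^2·(-1)^6 = +1.
v=7: a=7^1·(≡2), b=7^0·(≡1) mod 7; (2|7)=+1, (1|7)=+1; (−1)^{1·0·3}·(+1)^0·(+1)^1 = +1.
v=29: a=29^0·(≡24), b=29^1·(≡1) mod 29; (24|29)=+1, (1|29)=+1; (−1)^{0·1·14}·(+1)^1·(+1)^0 = +1.
v=13: a=13^0·(≡10), b=13^-4·(≡4) mod 13; (10|13)=+1, (4|13)=+1; (−1)^{0·-4·6}·(+1)^-4·(+1)^0 = +1.
|Ram(-27265, 29)| = 2, even; anisotropic at {19, 41}.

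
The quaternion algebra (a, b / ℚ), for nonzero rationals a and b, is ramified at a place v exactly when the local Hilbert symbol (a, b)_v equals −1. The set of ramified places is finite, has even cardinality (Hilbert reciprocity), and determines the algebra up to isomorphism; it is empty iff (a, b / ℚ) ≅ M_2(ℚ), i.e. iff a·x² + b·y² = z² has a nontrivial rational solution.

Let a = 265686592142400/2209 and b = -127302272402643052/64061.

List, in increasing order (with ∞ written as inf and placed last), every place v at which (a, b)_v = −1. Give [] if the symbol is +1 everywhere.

[11, 17]

Mod squares: a ≡ 172793049, b ≡ -1247. Check v ∈ {∞, 2, 3, 5, 11, 13, 17, 19, 29, 31, 43, 47}.
v=∞: 172793049 > 0 and -1247 < 0  ⇒  (a,b)_∞ = +1.
v=2: v_2(a)=6, v_2(b)=2; units ≡ 1, 1 (mod 8); ε·ε+αω+βω = 0·0+6·0+2·0 ≡ 0  ⇒  (a,b)_2 = +1.
v=17: a=17^1·(≡3), b=17^2·(≡3) mod 17; (3|17)=-1, (3|17)=-1; (−1)^{1·2·8}·(-1)^2·(-1)^1 = -1.
v=47: a=47^-2·(≡35), b=47^-2·(≡41) mod 47; (35|47)=-1, (41|47)=-1; (−1)^{-2·-2·23}·(-1)^-2·(-1)^-2 = +1.
v=19: a=19^1·(≡10), b=19^4·(≡7) mod 19; (10|19)=-1, (7|19)=+1; (−1)^{1·4·9}·(-1)^4·(+1)^1 = +1.
v=31: a=31^2·(≡16), b=31^2·(≡29) mod 31; (16|31)=+1, (29|31)=-1; (−1)^{2·2·15}·(+1)^2·(-1)^2 = +1.
v=13: a=13^1·(≡1), b=13^2·(≡9) mod 13; (1|13)=+1, (9|13)=+1; (−1)^{1·2·6}·(+1)^2·(+1)^1 = +1.
v=11: a=11^1·(≡8), b=11^2·(≡8) mod 11; (8|11)=-1, (8|11)=-1; (−1)^{1·2·5}·(-1)^2·(-1)^1 = -1.
v=5: a=5^2·(≡4), b=5^0·(≡3) mod 5; (4|5)=+1, (3|5)=-1; (−1)^{2·0·2}·(+1)^0·(-1)^2 = +1.
v=29: a=29^1·(≡19), b=29^-1·(≡3) mod 29; (19|29)=-1, (3|29)=-1; (−1)^{1·-1·14}·(-1)^-1·(-1)^1 = +1.
v=3: a=3^1·(≡2), b=3^0·(≡1) mod 3; (2|3)=-1, (1|3)=+1; (−1)^{1·0·1}·(-1)^0·(+1)^1 = +1.
v=43: a=43^1·(≡8), b=43^1·(≡35) mod 43; (8|43)=-1, (35|43)=+1; (−1)^{1·1·21}·(-1)^1·(+1)^1 = +1.
|Ram(172793049, -1247)| = 2, even; anisotropic at {11, 17}.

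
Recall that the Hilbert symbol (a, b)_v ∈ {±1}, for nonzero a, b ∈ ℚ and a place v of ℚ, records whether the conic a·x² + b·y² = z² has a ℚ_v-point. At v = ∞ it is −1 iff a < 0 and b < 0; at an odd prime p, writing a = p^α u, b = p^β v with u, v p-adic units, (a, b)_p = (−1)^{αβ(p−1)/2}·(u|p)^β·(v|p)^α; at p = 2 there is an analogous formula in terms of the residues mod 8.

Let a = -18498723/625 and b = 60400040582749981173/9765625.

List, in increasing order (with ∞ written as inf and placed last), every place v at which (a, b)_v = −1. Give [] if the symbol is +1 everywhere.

Mod squares: a ≡ -51243, b ≡ 1653. Check v ∈ {∞, 2, 3, 5, 19, 29, 31}.
v=5: a=5^-4·(≡2), b=5^-10·(≡3) mod 5; (2|5)=-1, (3|5)=-1; (−1)^{-4·-10·2}·(-1)^-10·(-1)^-4 = +1.
v=∞: -51243 < 0 and 1653 > 0  ⇒  (a,b)_∞ = +1.
v=19: a=19^3·(≡9), b=19^7·(≡1) mod 19; (9|19)=+1, (1|19)=+1; (−1)^{3·7·9}·(+1)^7·(+1)^3 = -1.
v=2: v_2(a)=0, v_2(b)=0; units ≡ 5, 5 (mod 8); ε·ε+αω+βω = 0·0+0·1+0·1 ≡ 0  ⇒  (a,b)_2 = +1.
v=29: a=29^1·(≡27), b=29^3·(≡23) mod 29; (27|29)=-1, (23|29)=+1; (−1)^{1·3·14}·(-1)^3·(+1)^1 = -1.
v=3: a=3^1·(≡1), b=3^1·(≡2) mod 3; (1|3)=+1, (2|3)=-1; (−1)^{1·1·1}·(+1)^1·(-1)^1 = +1.
v=31: a=31^1·(≡22), b=31^4·(≡16) mod 31; (22|31)=-1, (16|31)=+1; (−1)^{1·4·15}·(-1)^4·(+1)^1 = +1.
Ram(-51243, 1653) = {19, 29}; no ℚ_19-point on the conic.

[19, 29]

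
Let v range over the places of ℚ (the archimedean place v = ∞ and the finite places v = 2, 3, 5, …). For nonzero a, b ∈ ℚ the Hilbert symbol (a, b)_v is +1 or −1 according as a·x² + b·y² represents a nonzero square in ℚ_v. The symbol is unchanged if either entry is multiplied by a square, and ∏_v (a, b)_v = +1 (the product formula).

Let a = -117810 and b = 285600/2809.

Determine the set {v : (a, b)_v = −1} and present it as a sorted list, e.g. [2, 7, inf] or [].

[2, 3, 11, 17]

(a, b) ≡ (-13090, 714) mod (ℚ^×)²; places V = {2, 3, 5, 7, 11, 17, 53, ∞}.
(a,b)_∞: sgn(-13090)=−, sgn(714)=+, so +1.
(a,b)_3: α=2, u≡2; β=1, v≡1 (mod 3); (2|3)=-1, (1|3)=+1; sign (−1)^0·-1^1·+1^2 = -1.
(a,b)_2: α=1, β=5; u≡7, v≡5 (mod 8); ε(u)ε(v)=1·0, αω(v)=1·1, βω(u)=5·0; sum ≡ 1  ⇒  -1.
(a,b)_53: α=0, u≡9; β=-2, v≡36 (mod 53); (9|53)=+1, (36|53)=+1; sign (−1)^0·+1^-2·+1^0 = +1.
(a,b)_17: α=1, u≡6; β=1, v≡1 (mod 17); (6|17)=-1, (1|17)=+1; sign (−1)^0·-1^1·+1^1 = -1.
(a,b)_7: α=1, u≡5; β=1, v≡2 (mod 7); (5|7)=-1, (2|7)=+1; sign (−1)^1·-1^1·+1^1 = +1.
(a,b)_11: α=1, u≡4; β=0, v≡10 (mod 11); (4|11)=+1, (10|11)=-1; sign (−1)^0·+1^0·-1^1 = -1.
(a,b)_5: α=1, u≡3; β=2, v≡1 (mod 5); (3|5)=-1, (1|5)=+1; sign (−1)^0·-1^2·+1^1 = +1.
|Ram(-13090, 714)| = 4, even; anisotropic at {2, 3, 11, 17}.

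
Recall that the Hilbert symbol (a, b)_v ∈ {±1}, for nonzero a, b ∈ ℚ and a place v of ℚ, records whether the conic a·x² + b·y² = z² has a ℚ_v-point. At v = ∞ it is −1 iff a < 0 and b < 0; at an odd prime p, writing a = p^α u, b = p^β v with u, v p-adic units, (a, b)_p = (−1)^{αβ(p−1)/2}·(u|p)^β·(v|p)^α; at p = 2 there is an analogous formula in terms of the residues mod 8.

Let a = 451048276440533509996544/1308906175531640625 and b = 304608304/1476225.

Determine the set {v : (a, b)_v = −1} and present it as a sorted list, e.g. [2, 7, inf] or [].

Mod squares: a ≡ 193154, b ≡ 19. Check v ∈ {∞, 2, 3, 5, 7, 11, 13, 17, 19, 23, 31}.
v=5: a=5^-8·(≡4), b=5^-2·(≡1) mod 5; (4|5)=+1, (1|5)=+1; (−1)^{-8·-2·2}·(+1)^-2·(+1)^-8 = +1.
v=7: a=7^0·(≡3), b=7^2·(≡3) mod 7; (3|7)=-1, (3|7)=-1; (−1)^{0·2·3}·(-1)^2·(-1)^0 = +1.
v=3: a=3^-20·(≡2), b=3^-10·(≡1) mod 3; (2|3)=-1, (1|3)=+1; (−1)^{-20·-10·1}·(-1)^-10·(+1)^-20 = +1.
v=2: v_2(a)=17, v_2(b)=4; units ≡ 1, 3 (mod 8); ε·ε+αω+βω = 0·1+17·1+4·0 ≡ 1  ⇒  (a,b)_2 = -1.
v=19: a=19^3·(≡16), b=19^1·(≡6) mod 19; (16|19)=+1, (6|19)=+1; (−1)^{3·1·9}·(+1)^1·(+1)^3 = -1.
v=∞: 193154 > 0 and 19 > 0  ⇒  (a,b)_∞ = +1.
v=17: a=17^1·(≡7), b=17^0·(≡2) mod 17; (7|17)=-1, (2|17)=+1; (−1)^{1·0·8}·(-1)^0·(+1)^1 = +1.
v=13: a=13^9·(≡9), b=13^2·(≡7) mod 13; (9|13)=+1, (7|13)=-1; (−1)^{9·2·6}·(+1)^2·(-1)^9 = -1.
v=11: a=11^2·(≡1), b=11^2·(≡10) mod 11; (1|11)=+1, (10|11)=-1; (−1)^{2·2·5}·(+1)^2·(-1)^2 = +1.
v=23: a=23^1·(≡1), b=23^0·(≡22) mod 23; (1|23)=+1, (22|23)=-1; (−1)^{1·0·11}·(+1)^0·(-1)^1 = -1.
v=31: a=31^-2·(≡21), b=31^0·(≡2) mod 31; (21|31)=-1, (2|31)=+1; (−1)^{-2·0·15}·(-1)^0·(+1)^-2 = +1.
(193154, 19 / ℚ) ramifies at {2, 13, 19, 23}: a division algebra.

[2, 13, 19, 23]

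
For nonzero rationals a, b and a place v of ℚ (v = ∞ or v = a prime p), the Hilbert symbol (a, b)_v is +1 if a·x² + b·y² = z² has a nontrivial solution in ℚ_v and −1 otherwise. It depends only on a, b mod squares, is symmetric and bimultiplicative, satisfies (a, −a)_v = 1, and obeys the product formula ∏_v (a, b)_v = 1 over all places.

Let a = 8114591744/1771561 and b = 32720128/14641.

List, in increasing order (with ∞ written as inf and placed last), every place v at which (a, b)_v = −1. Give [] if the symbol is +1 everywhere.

Mod squares: a ≡ 8246, b ≡ 133. Check v ∈ {∞, 2, 7, 11, 19, 31}.
v=31: a=31^3·(≡20), b=31^2·(≡8) mod 31; (20|31)=+1, (8|31)=+1; (−1)^{3·2·15}·(+1)^2·(+1)^3 = +1.
v=∞: 8246 > 0 and 133 > 0  ⇒  (a,b)_∞ = +1.
v=19: a=19^1·(≡9), b=19^1·(≡6) mod 19; (9|19)=+1, (6|19)=+1; (−1)^{1·1·9}·(+1)^1·(+1)^1 = -1.
v=2: v_2(a)=11, v_2(b)=8; units ≡ 3, 5 (mod 8); ε·ε+αω+βω = 1·0+11·1+8·1 ≡ 1  ⇒  (a,b)_2 = -1.
v=11: a=11^-6·(≡6), b=11^-4·(≡1) mod 11; (6|11)=-1, (1|11)=+1; (−1)^{-6·-4·5}·(-1)^-4·(+1)^-6 = +1.
v=7: a=7^1·(≡1), b=7^1·(≡3) mod 7; (1|7)=+1, (3|7)=-1; (−1)^{1·1·3}·(+1)^1·(-1)^1 = +1.
Ram(8246, 133) = {2, 19}; no ℚ_2-point on the conic.

[2, 19]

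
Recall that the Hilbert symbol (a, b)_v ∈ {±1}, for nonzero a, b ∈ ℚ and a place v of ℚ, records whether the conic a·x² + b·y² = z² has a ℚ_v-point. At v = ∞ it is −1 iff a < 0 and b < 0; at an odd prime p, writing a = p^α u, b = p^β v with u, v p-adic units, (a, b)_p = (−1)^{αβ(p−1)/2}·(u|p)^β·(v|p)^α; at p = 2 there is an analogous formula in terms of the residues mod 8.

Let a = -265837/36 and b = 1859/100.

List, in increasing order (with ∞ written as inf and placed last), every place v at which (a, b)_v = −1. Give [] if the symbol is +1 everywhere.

(a, b) ≡ (-13, 11) mod (ℚ^×)²; places V = {2, 3, 5, 11, 13, ∞}.
(a,b)_∞: sgn(-13)=−, sgn(11)=+, so +1.
(a,b)_2: α=-2, β=-2; u≡3, v≡3 (mod 8); ε(u)ε(v)=1·1, αω(v)=-2·1, βω(u)=-2·1; sum ≡ 1  ⇒  -1.
(a,b)_11: α=2, u≡1; β=1, v≡4 (mod 11); (1|11)=+1, (4|11)=+1; sign (−1)^0·+1^1·+1^2 = +1.
(a,b)_5: α=0, u≡3; β=-2, v≡1 (mod 5); (3|5)=-1, (1|5)=+1; sign (−1)^0·-1^-2·+1^0 = +1.
(a,b)_13: α=3, u≡10; β=2, v≡7 (mod 13); (10|13)=+1, (7|13)=-1; sign (−1)^0·+1^2·-1^3 = -1.
(a,b)_3: α=-2, u≡2; β=0, v≡2 (mod 3); (2|3)=-1, (2|3)=-1; sign (−1)^0·-1^0·-1^-2 = +1.
(-13, 11 / ℚ) ramifies at {2, 13}: a division algebra.

[2, 13]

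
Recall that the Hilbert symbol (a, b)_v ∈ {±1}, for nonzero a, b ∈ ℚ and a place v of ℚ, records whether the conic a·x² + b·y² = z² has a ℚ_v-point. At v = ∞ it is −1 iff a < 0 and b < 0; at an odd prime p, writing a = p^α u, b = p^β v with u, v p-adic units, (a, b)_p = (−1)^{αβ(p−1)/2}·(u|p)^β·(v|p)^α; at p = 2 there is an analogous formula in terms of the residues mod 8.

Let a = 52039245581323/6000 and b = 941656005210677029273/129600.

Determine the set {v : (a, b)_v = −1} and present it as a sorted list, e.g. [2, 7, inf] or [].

Mod squares: a ≡ 2805, b ≡ 17017. Check v ∈ {∞, 2, 3, 5, 7, 11, 13, 17, 31}.
v=17: a=17^3·(≡12), b=17^5·(≡8) mod 17; (12|17)=-1, (8|17)=+1; (−1)^{3·5·8}·(-1)^5·(+1)^3 = -1.
v=31: a=31^2·(≡13), b=31^4·(≡23) mod 31; (13|31)=-1, (23|31)=-1; (−1)^{2·4·15}·(-1)^4·(-1)^2 = +1.
v=13: a=13^2·(≡9), b=13^1·(≡4) mod 13; (9|13)=+1, (4|13)=+1; (−1)^{2·1·6}·(+1)^1·(+1)^2 = +1.
v=∞: 2805 > 0 and 17017 > 0  ⇒  (a,b)_∞ = +1.
v=3: a=3^-1·(≡2), b=3^-4·(≡1) mod 3; (2|3)=-1, (1|3)=+1; (−1)^{-1·-4·1}·(-1)^-4·(+1)^-1 = +1.
v=2: v_2(a)=-4, v_2(b)=-6; units ≡ 5, 1 (mod 8); ε·ε+αω+βω = 0·0+-4·0+-6·1 ≡ 0  ⇒  (a,b)_2 = +1.
v=5: a=5^-3·(≡1), b=5^-2·(≡2) mod 5; (1|5)=+1, (2|5)=-1; (−1)^{-3·-2·2}·(+1)^-2·(-1)^-3 = -1.
v=11: a=11^3·(≡2), b=11^5·(≡10) mod 11; (2|11)=-1, (10|11)=-1; (−1)^{3·5·5}·(-1)^5·(-1)^3 = -1.
v=7: a=7^2·(≡5), b=7^3·(≡1) mod 7; (5|7)=-1, (1|7)=+1; (−1)^{2·3·3}·(-1)^3·(+1)^2 = -1.
|Ram(2805, 17017)| = 4, even; anisotropic at {5, 7, 11, 17}.

[5, 7, 11, 17]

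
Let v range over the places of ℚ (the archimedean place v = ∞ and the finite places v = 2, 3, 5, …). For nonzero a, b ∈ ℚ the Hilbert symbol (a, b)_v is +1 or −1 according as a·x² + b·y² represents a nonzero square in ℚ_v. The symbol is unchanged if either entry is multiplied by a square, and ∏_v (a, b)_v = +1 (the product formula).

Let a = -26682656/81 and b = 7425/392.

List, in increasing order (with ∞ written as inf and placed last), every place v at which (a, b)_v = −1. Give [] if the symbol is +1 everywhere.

(a, b) ≡ (-34034, 66) mod (ℚ^×)²; places V = {2, 3, 5, 7, 11, 13, 17, ∞}.
(a,b)_2: α=5, β=-3; u≡7, v≡1 (mod 8); ε(u)ε(v)=1·0, αω(v)=5·0, βω(u)=-3·0; sum ≡ 0  ⇒  +1.
(a,b)_∞: sgn(-34034)=−, sgn(66)=+, so +1.
(a,b)_17: α=1, u≡15; β=0, v≡13 (mod 17); (15|17)=+1, (13|17)=+1; sign (−1)^0·+1^0·+1^1 = +1.
(a,b)_11: α=1, u≡6; β=1, v≡10 (mod 11); (6|11)=-1, (10|11)=-1; sign (−1)^1·-1^1·-1^1 = -1.
(a,b)_13: α=1, u≡2; β=0, v≡1 (mod 13); (2|13)=-1, (1|13)=+1; sign (−1)^0·-1^0·+1^1 = +1.
(a,b)_7: α=3, u≡5; β=-2, v≡5 (mod 7); (5|7)=-1, (5|7)=-1; sign (−1)^0·-1^-2·-1^3 = -1.
(a,b)_5: α=0, u≡4; β=2, v≡1 (mod 5); (4|5)=+1, (1|5)=+1; sign (−1)^0·+1^2·+1^0 = +1.
(a,b)_3: α=-4, u≡1; β=3, v≡1 (mod 3); (1|3)=+1, (1|3)=+1; sign (−1)^0·+1^3·+1^-4 = +1.
Ram(-34034, 66) = {7, 11}; no ℚ_7-point on the conic.

[7, 11]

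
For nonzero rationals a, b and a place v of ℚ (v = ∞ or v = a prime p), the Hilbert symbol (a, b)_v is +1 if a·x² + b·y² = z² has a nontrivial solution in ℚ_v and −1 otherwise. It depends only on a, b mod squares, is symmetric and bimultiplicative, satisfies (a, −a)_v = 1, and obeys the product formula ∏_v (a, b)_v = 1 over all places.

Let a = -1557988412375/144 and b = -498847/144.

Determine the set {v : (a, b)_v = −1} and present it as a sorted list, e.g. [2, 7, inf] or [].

(a, b) ≡ (-102695, -943) mod (ℚ^×)²; places V = {2, 3, 5, 19, 23, 41, 47, ∞}.
(a,b)_2: α=-4, β=-4; u≡1, v≡1 (mod 8); ε(u)ε(v)=0·0, αω(v)=-4·0, βω(u)=-4·0; sum ≡ 0  ⇒  +1.
(a,b)_47: α=1, u≡6; β=0, v≡35 (mod 47); (6|47)=+1, (35|47)=-1; sign (−1)^0·+1^0·-1^1 = -1.
(a,b)_3: α=-2, u≡1; β=-2, v≡2 (mod 3); (1|3)=+1, (2|3)=-1; sign (−1)^0·+1^-2·-1^-2 = +1.
(a,b)_19: α=3, u≡18; β=0, v≡5 (mod 19); (18|19)=-1, (5|19)=+1; sign (−1)^0·-1^0·+1^3 = +1.
(a,b)_23: α=1, u≡14; β=3, v≡20 (mod 23); (14|23)=-1, (20|23)=-1; sign (−1)^1·-1^3·-1^1 = -1.
(a,b)_41: α=2, u≡18; β=1, v≡20 (mod 41); (18|41)=+1, (20|41)=+1; sign (−1)^0·+1^1·+1^2 = +1.
(a,b)_∞: sgn(-102695)=−, sgn(-943)=−, so -1.
(a,b)_5: α=3, u≡4; β=0, v≡2 (mod 5); (4|5)=+1, (2|5)=-1; sign (−1)^0·+1^0·-1^3 = -1.
Ram(-102695, -943) = {5, 23, 47, ∞}; no ℚ_5-point on the conic.

[5, 23, 47, inf]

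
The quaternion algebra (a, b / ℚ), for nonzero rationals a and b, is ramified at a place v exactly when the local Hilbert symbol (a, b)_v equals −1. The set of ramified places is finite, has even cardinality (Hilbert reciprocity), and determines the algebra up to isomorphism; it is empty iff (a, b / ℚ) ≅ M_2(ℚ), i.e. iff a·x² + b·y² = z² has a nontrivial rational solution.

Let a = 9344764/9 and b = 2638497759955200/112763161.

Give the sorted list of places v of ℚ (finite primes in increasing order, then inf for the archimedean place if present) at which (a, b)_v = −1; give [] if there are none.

[11, 17]

(a, b) ≡ (2431, 17) mod (ℚ^×)²; places V = {2, 3, 5, 7, 11, 13, 17, 31, 37, 41, ∞}.
(a,b)_2: α=2, β=8; u≡7, v≡1 (mod 8); ε(u)ε(v)=1·0, αω(v)=2·0, βω(u)=8·0; sum ≡ 0  ⇒  +1.
(a,b)_3: α=-2, u≡1; β=4, v≡2 (mod 3); (1|3)=+1, (2|3)=-1; sign (−1)^0·+1^4·-1^-2 = +1.
(a,b)_5: α=0, u≡1; β=2, v≡3 (mod 5); (1|5)=+1, (3|5)=-1; sign (−1)^0·+1^2·-1^0 = +1.
(a,b)_31: α=2, u≡23; β=0, v≡21 (mod 31); (23|31)=-1, (21|31)=-1; sign (−1)^0·-1^0·-1^2 = +1.
(a,b)_41: α=0, u≡14; β=-2, v≡11 (mod 41); (14|41)=-1, (11|41)=-1; sign (−1)^0·-1^-2·-1^0 = +1.
(a,b)_37: α=0, u≡9; β=-2, v≡13 (mod 37); (9|37)=+1, (13|37)=-1; sign (−1)^0·+1^-2·-1^0 = +1.
(a,b)_13: α=1, u≡5; β=2, v≡1 (mod 13); (5|13)=-1, (1|13)=+1; sign (−1)^0·-1^2·+1^1 = +1.
(a,b)_7: α=0, u≡1; β=-2, v≡6 (mod 7); (1|7)=+1, (6|7)=-1; sign (−1)^0·+1^-2·-1^0 = +1.
(a,b)_∞: sgn(2431)=+, sgn(17)=+, so +1.
(a,b)_11: α=1, u≡3; β=6, v≡10 (mod 11); (3|11)=+1, (10|11)=-1; sign (−1)^0·+1^6·-1^1 = -1.
(a,b)_17: α=1, u≡11; β=1, v≡9 (mod 17); (11|17)=-1, (9|17)=+1; sign (−1)^0·-1^1·+1^1 = -1.
(2431, 17 / ℚ) ramifies at {11, 17}: a division algebra.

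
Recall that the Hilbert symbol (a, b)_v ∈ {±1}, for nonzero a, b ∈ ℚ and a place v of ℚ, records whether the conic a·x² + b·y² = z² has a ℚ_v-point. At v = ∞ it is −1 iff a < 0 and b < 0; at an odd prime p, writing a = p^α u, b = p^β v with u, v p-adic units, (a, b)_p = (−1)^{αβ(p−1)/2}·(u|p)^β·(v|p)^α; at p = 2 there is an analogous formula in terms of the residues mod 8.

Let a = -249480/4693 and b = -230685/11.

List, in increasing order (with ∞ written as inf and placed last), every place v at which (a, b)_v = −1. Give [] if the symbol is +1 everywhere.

[13, inf]

(a, b) ≡ (-10010, -15015) mod (ℚ^×)²; places V = {2, 3, 5, 7, 11, 13, 19, ∞}.
(a,b)_13: α=-1, u≡12; β=3, v≡7 (mod 13); (12|13)=+1, (7|13)=-1; sign (−1)^0·+1^3·-1^-1 = -1.
(a,b)_∞: sgn(-10010)=−, sgn(-15015)=−, so -1.
(a,b)_3: α=4, u≡1; β=1, v≡2 (mod 3); (1|3)=+1, (2|3)=-1; sign (−1)^0·+1^1·-1^4 = +1.
(a,b)_5: α=1, u≡3; β=1, v≡3 (mod 5); (3|5)=-1, (3|5)=-1; sign (−1)^0·-1^1·-1^1 = +1.
(a,b)_2: α=3, β=0; u≡3, v≡1 (mod 8); ε(u)ε(v)=1·0, αω(v)=3·0, βω(u)=0·1; sum ≡ 0  ⇒  +1.
(a,b)_11: α=1, u≡5; β=-1, v≡7 (mod 11); (5|11)=+1, (7|11)=-1; sign (−1)^1·+1^-1·-1^1 = +1.
(a,b)_19: α=-2, u≡8; β=0, v≡15 (mod 19); (8|19)=-1, (15|19)=-1; sign (−1)^0·-1^0·-1^-2 = +1.
(a,b)_7: α=1, u≡6; β=1, v≡2 (mod 7); (6|7)=-1, (2|7)=+1; sign (−1)^1·-1^1·+1^1 = +1.
|Ram(-10010, -15015)| = 2, even; anisotropic at {13, ∞}.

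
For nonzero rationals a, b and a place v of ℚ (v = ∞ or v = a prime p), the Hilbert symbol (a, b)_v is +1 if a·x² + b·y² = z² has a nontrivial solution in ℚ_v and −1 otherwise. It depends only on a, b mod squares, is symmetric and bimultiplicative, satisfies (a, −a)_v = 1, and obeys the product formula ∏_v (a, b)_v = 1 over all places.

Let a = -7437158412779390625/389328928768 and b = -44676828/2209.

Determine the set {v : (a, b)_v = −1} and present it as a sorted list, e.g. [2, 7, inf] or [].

[11, 19, 29, 31, 41, inf]

Mod squares: a ≡ -5270837, b ≡ -25327. Check v ∈ {∞, 2, 3, 5, 7, 11, 13, 19, 29, 31, 41, 43, 47}.
v=19: a=19^0·(≡2), b=19^1·(≡17) mod 19; (2|19)=-1, (17|19)=+1; (−1)^{0·1·9}·(-1)^1·(+1)^0 = -1.
v=11: a=11^1·(≡4), b=11^0·(≡10) mod 11; (4|11)=+1, (10|11)=-1; (−1)^{1·0·5}·(+1)^0·(-1)^1 = -1.
v=13: a=13^-5·(≡11), b=13^0·(≡1) mod 13; (11|13)=-1, (1|13)=+1; (−1)^{-5·0·6}·(-1)^0·(+1)^-5 = +1.
v=41: a=41^1·(≡26), b=41^0·(≡6) mod 41; (26|41)=-1, (6|41)=-1; (−1)^{1·0·20}·(-1)^0·(-1)^1 = -1.
v=47: a=47^2·(≡21), b=47^-2·(≡9) mod 47; (21|47)=+1, (9|47)=+1; (−1)^{2·-2·23}·(+1)^-2·(+1)^2 = +1.
v=2: v_2(a)=-20, v_2(b)=2; units ≡ 3, 1 (mod 8); ε·ε+αω+βω = 1·0+-20·0+2·1 ≡ 0  ⇒  (a,b)_2 = +1.
v=7: a=7^0·(≡2), b=7^2·(≡5) mod 7; (2|7)=+1, (5|7)=-1; (−1)^{0·2·3}·(+1)^2·(-1)^0 = +1.
v=∞: -5270837 < 0 and -25327 < 0  ⇒  (a,b)_∞ = -1.
v=31: a=31^1·(≡1), b=31^1·(≡8) mod 31; (1|31)=+1, (8|31)=+1; (−1)^{1·1·15}·(+1)^1·(+1)^1 = -1.
v=29: a=29^1·(≡18), b=29^0·(≡10) mod 29; (18|29)=-1, (10|29)=-1; (−1)^{1·0·14}·(-1)^0·(-1)^1 = -1.
v=3: a=3^12·(≡1), b=3^2·(≡2) mod 3; (1|3)=+1, (2|3)=-1; (−1)^{12·2·1}·(+1)^2·(-1)^12 = +1.
v=43: a=43^0·(≡17), b=43^1·(≡25) mod 43; (17|43)=+1, (25|43)=+1; (−1)^{0·1·21}·(+1)^1·(+1)^0 = +1.
v=5: a=5^6·(≡3), b=5^0·(≡3) mod 5; (3|5)=-1, (3|5)=-1; (−1)^{6·0·2}·(-1)^0·(-1)^6 = +1.
(-5270837, -25327 / ℚ) ramifies at {11, 19, 29, 31, 41, ∞}: a division algebra.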